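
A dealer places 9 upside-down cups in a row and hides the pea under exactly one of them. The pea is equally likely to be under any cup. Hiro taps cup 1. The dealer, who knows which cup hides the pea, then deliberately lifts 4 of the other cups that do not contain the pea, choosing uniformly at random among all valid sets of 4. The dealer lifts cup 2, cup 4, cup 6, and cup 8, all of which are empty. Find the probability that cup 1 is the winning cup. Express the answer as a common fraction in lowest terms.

1/9

Apply Bayes' rule, conditioning on where the pea actually is.
If it is under cup 1 (prior 1/9): the dealer has 70 equally likely choices, so probability 1/70; weight (1/9)·(1/70) = 1/630.
If it is under any of cups 2, 4, 6, and 8 (prior 1/9 each): that cup was opened and seen not to hold the prize — ruled out; weight (1/9)·0 = 0 each.
If it is under any of cups 3, 5, 7, and 9 (prior 1/9 each): the dealer has 35 equally likely choices, so probability 1/35; weight (1/9)·(1/35) = 1/315 each.
The weights sum to 1/70.
So P(the pea under cup 1 | the dealer opened cup 2, cup 4, cup 6, and cup 8) = (1/630) / (1/70) = 1/9.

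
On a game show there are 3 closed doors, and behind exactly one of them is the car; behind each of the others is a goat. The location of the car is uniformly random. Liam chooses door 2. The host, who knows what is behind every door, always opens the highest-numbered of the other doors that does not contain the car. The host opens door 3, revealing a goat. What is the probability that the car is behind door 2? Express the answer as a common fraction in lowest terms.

1/2

Consider each possible location of the car in turn.
If it is behind either of doors 1 and 2 (prior 1/3 each): door 3 is the highest-numbered option available, probability 1; weight (1/3)·1 = 1/3 each.
If it is behind door 3 (prior 1/3): the host opened door 3, so this case is ruled out; weight (1/3)·0 = 0.
The weights sum to 2/3.
So P(the car behind door 2 | the host opened door 3) = (1/3) / (2/3) = 1/2.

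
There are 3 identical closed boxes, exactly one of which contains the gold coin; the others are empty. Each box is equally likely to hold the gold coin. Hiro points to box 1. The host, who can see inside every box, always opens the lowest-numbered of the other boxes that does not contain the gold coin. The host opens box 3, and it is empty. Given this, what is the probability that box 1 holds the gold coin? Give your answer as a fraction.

0

Consider each possible location of the gold coin in turn.
If it is in box 1 (prior 1/3): the host would have opened box 2 instead, probability 0; weight (1/3)·0 = 0.
If it is in box 2 (prior 1/3): box 3 is the lowest-numbered option available, probability 1; weight (1/3)·1 = 1/3.
If it is in box 3 (prior 1/3): the host opened box 3, so this case is ruled out; weight (1/3)·0 = 0.
The weights sum to 1/3.
So P(the gold coin in box 1 | the host opened box 3) = 0 / (1/3) = 0.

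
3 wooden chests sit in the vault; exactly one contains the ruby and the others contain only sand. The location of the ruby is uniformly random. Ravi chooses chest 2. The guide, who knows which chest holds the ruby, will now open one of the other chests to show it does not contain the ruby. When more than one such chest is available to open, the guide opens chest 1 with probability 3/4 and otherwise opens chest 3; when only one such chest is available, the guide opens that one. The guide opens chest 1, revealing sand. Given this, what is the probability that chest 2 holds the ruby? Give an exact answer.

3/7

Condition on the true location of the ruby.
If it is in chest 1 (prior 1/3): the guide opened chest 1, so this case is ruled out; weight (1/3)·0 = 0.
If it is in chest 2 (prior 1/3): chest 1 is available, opened with probability 3/4; weight (1/3)·(3/4) = 1/4.
If it is in chest 3 (prior 1/3): only chest 1 is available, probability 1; weight (1/3)·1 = 1/3.
The weights sum to 7/12.
So P(the ruby in chest 2 | the guide opened chest 1) = (1/4) / (7/12) = 3/7.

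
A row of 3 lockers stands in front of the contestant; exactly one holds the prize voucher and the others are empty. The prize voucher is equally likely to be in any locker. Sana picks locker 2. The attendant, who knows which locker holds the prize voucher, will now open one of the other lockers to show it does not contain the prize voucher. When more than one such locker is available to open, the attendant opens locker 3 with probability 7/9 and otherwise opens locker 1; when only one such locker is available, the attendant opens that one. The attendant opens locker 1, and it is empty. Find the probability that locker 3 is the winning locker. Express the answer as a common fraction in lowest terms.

Condition on the true location of the prize voucher.
If it is in locker 1 (prior 1/3): the attendant opened locker 1, so this case is ruled out; weight (1/3)·0 = 0.
If it is in locker 2 (prior 1/3): locker 3 is available but not opened, probability 2/9; weight (1/3)·(2/9) = 2/27.
If it is in locker 3 (prior 1/3): only locker 1 is available, probability 1; weight (1/3)·1 = 1/3.
The weights sum to 11/27.
So P(the prize voucher in locker 3 | the attendant opened locker 1) = (1/3) / (11/27) = 9/11.

9/11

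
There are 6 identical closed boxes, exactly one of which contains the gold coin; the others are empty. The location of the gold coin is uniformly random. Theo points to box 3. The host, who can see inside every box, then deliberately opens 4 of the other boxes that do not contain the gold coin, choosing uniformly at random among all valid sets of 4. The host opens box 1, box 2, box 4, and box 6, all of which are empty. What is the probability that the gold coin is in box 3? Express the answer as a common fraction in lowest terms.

Consider each possible location of the gold coin in turn.
If it is in any of boxes 1, 2, 4, and 6 (prior 1/6 each): that box was opened and seen not to hold the prize — ruled out; weight (1/6)·0 = 0 each.
If it is in box 3 (prior 1/6): the host has 5 equally likely choices, so probability 1/5; weight (1/6)·(1/5) = 1/30.
If it is in box 5 (prior 1/6): the host has no choice, probability 1; weight (1/6)·1 = 1/6.
The weights sum to 1/5.
So P(the gold coin in box 3 | the host opened box 1, box 2, box 4, and box 6) = (1/30) / (1/5) = 1/6.

1/6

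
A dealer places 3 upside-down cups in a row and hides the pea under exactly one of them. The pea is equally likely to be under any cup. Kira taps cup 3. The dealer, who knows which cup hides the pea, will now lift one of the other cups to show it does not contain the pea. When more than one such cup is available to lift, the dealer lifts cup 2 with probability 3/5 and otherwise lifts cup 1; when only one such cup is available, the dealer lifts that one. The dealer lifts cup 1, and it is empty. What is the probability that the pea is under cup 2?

5/7

Consider each possible location of the pea in turn.
If it is under cup 1 (prior 1/3): the dealer opened cup 1, so this case is ruled out; weight (1/3)·0 = 0.
If it is under cup 2 (prior 1/3): only cup 1 is available, probability 1; weight (1/3)·1 = 1/3.
If it is under cup 3 (prior 1/3): cup 2 is available but not opened, probability 2/5; weight (1/3)·(2/5) = 2/15.
The weights sum to 7/15.
So P(the pea under cup 2 | the dealer opened cup 1) = (1/3) / (7/15) = 5/7.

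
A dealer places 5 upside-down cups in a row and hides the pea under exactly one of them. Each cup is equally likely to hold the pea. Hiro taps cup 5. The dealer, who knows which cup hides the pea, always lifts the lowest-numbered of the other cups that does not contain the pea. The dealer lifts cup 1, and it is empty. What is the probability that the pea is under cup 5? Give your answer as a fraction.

Consider each possible location of the pea in turn.
If it is under cup 1 (prior 1/5): the dealer opened cup 1, so this case is ruled out; weight (1/5)·0 = 0.
If it is under any of cups 2, 3, 4, and 5 (prior 1/5 each): cup 1 is the lowest-numbered option available, probability 1; weight (1/5)·1 = 1/5 each.
The weights sum to 4/5.
So P(the pea under cup 5 | the dealer opened cup 1) = (1/5) / (4/5) = 1/4.

1/4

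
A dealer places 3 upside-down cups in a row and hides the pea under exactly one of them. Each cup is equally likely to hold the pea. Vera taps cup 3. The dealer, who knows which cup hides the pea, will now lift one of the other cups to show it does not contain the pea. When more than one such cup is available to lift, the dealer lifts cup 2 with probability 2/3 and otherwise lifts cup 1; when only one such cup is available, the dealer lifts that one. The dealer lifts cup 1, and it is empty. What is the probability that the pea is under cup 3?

1/4

Condition on the true location of the pea.
If it is under cup 1 (prior 1/3): the dealer opened cup 1, so this case is ruled out; weight (1/3)·0 = 0.
If it is under cup 2 (prior 1/3): only cup 1 is available, probability 1; weight (1/3)·1 = 1/3.
If it is under cup 3 (prior 1/3): cup 2 is available but not opened, probability 1/3; weight (1/3)·(1/3) = 1/9.
The weights sum to 4/9.
So P(the pea under cup 3 | the dealer opened cup 1) = (1/9) / (4/9) = 1/4.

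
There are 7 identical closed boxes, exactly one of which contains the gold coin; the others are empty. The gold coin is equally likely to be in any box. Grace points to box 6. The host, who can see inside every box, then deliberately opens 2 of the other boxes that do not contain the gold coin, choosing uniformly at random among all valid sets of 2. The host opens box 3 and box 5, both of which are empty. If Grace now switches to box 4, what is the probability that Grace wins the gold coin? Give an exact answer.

3/14

Consider each possible location of the gold coin in turn.
If it is in any of boxes 1, 2, 4, and 7 (prior 1/7 each): the host has 10 equally likely choices, so probability 1/10; weight (1/7)·(1/10) = 1/70 each.
If it is in either of boxes 3 and 5 (prior 1/7 each): that box was opened and seen not to hold the prize — ruled out; weight (1/7)·0 = 0 each.
If it is in box 6 (prior 1/7): the host has 15 equally likely choices, so probability 1/15; weight (1/7)·(1/15) = 1/105.
The weights sum to 1/15.
So P(the gold coin in box 4 | the host opened box 3 and box 5) = (1/70) / (1/15) = 3/14.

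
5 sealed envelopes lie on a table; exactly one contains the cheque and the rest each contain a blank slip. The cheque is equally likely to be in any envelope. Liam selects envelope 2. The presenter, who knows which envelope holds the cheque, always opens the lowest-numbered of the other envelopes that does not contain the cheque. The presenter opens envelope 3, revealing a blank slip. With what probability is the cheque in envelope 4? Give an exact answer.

Consider each possible location of the cheque in turn.
If it is in envelope 1 (prior 1/5): envelope 3 is the lowest-numbered option available, probability 1; weight (1/5)·1 = 1/5.
If it is in any of envelopes 2, 4, and 5 (prior 1/5 each): the presenter would have opened envelope 1 instead, probability 0; weight (1/5)·0 = 0 each.
If it is in envelope 3 (prior 1/5): the presenter opened envelope 3, so this case is ruled out; weight (1/5)·0 = 0.
The weights sum to 1/5.
So P(the cheque in envelope 4 | the presenter opened envelope 3) = 0 / (1/5) = 0.

0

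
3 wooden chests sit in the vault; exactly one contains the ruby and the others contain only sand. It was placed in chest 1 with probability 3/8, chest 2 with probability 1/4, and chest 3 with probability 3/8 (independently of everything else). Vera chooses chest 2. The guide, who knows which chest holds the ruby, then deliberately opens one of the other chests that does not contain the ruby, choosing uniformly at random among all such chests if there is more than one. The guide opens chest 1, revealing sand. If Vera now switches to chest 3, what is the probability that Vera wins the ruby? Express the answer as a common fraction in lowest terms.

3/4

Consider each possible location of the ruby in turn.
If it is in chest 1 (prior 3/8): the guide opened chest 1, so this case is ruled out; weight (3/8)·0 = 0.
If it is in chest 2 (prior 1/4): the guide has 2 equally likely choices, so probability 1/2; weight (1/4)·(1/2) = 1/8.
If it is in chest 3 (prior 3/8): the guide has no choice, probability 1; weight (3/8)·1 = 3/8.
The weights sum to 1/2.
So P(the ruby in chest 3 | the guide opened chest 1) = (3/8) / (1/2) = 3/4.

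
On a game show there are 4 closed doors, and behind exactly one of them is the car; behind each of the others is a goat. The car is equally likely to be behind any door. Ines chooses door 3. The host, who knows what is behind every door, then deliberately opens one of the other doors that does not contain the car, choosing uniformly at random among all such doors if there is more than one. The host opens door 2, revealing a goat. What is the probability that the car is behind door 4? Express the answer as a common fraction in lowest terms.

3/8

Apply Bayes' rule, conditioning on where the car actually is.
If it is behind either of doors 1 and 4 (prior 1/4 each): the host has 2 equally likely choices, so probability 1/2; weight (1/4)·(1/2) = 1/8 each.
If it is behind door 2 (prior 1/4): the host opened door 2, so this case is ruled out; weight (1/4)·0 = 0.
If it is behind door 3 (prior 1/4): the host has 3 equally likely choices, so probability 1/3; weight (1/4)·(1/3) = 1/12.
The weights sum to 1/3.
So P(the car behind door 4 | the host opened door 2) = (1/8) / (1/3) = 3/8.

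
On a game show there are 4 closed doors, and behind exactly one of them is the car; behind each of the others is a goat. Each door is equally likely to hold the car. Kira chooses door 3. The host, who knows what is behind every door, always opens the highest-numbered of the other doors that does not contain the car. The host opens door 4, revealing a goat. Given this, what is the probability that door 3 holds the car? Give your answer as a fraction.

1/3

Consider each possible location of the car in turn.
If it is behind any of doors 1, 2, and 3 (prior 1/4 each): door 4 is the highest-numbered option available, probability 1; weight (1/4)·1 = 1/4 each.
If it is behind door 4 (prior 1/4): the host opened door 4, so this case is ruled out; weight (1/4)·0 = 0.
The weights sum to 3/4.
So P(the car behind door 3 | the host opened door 4) = (1/4) / (3/4) = 1/3.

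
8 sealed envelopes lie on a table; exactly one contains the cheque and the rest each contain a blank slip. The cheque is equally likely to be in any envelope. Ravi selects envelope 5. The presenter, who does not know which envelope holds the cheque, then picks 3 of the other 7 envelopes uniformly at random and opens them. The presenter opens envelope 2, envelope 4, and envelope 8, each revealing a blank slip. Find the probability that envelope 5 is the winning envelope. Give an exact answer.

1/5

Apply Bayes' rule, conditioning on where the cheque actually is.
If it is in any of envelopes 1, 3, 5, 6, and 7 (prior 1/8 each): the presenter picks exactly this set with probability 1/35 regardless, and none is the prize; weight (1/8)·(1/35) = 1/280 each.
If it is in any of envelopes 2, 4, and 8 (prior 1/8 each): that envelope was opened and seen not to hold the prize — ruled out; weight (1/8)·0 = 0 each.
The weights sum to 1/56.
So P(the cheque in envelope 5 | the presenter opened envelope 2, envelope 4, and envelope 8) = (1/280) / (1/56) = 1/5.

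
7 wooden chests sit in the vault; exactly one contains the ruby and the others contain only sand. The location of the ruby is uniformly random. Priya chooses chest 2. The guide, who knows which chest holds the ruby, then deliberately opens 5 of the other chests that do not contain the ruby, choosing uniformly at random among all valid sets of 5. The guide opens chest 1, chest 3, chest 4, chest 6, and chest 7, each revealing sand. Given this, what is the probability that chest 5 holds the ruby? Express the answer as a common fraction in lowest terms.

6/7

Apply Bayes' rule, conditioning on where the ruby actually is.
If it is in any of chests 1, 3, 4, 6, and 7 (prior 1/7 each): that chest was opened and seen not to hold the prize — ruled out; weight (1/7)·0 = 0 each.
If it is in chest 2 (prior 1/7): the guide has 6 equally likely choices, so probability 1/6; weight (1/7)·(1/6) = 1/42.
If it is in chest 5 (prior 1/7): the guide has no choice, probability 1; weight (1/7)·1 = 1/7.
The weights sum to 1/6.
So P(the ruby in chest 5 | the guide opened chest 1, chest 3, chest 4, chest 6, and chest 7) = (1/7) / (1/6) = 6/7.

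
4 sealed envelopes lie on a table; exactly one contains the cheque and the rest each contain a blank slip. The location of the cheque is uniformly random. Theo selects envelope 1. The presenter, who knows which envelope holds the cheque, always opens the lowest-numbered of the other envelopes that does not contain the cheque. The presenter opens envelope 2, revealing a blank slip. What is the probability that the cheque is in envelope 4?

Condition on the true location of the cheque.
If it is in any of envelopes 1, 3, and 4 (prior 1/4 each): envelope 2 is the lowest-numbered option available, probability 1; weight (1/4)·1 = 1/4 each.
If it is in envelope 2 (prior 1/4): the presenter opened envelope 2, so this case is ruled out; weight (1/4)·0 = 0.
The weights sum to 3/4.
So P(the cheque in envelope 4 | the presenter opened envelope 2) = (1/4) / (3/4) = 1/3.

1/3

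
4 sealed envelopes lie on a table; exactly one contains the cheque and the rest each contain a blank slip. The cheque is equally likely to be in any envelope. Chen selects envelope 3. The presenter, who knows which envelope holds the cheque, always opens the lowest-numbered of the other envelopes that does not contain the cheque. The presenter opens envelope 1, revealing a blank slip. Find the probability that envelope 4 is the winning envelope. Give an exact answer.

1/3

Condition on the true location of the cheque.
If it is in envelope 1 (prior 1/4): the presenter opened envelope 1, so this case is ruled out; weight (1/4)·0 = 0.
If it is in any of envelopes 2, 3, and 4 (prior 1/4 each): envelope 1 is the lowest-numbered option available, probability 1; weight (1/4)·1 = 1/4 each.
The weights sum to 3/4.
So P(the cheque in envelope 4 | the presenter opened envelope 1) = (1/4) / (3/4) = 1/3.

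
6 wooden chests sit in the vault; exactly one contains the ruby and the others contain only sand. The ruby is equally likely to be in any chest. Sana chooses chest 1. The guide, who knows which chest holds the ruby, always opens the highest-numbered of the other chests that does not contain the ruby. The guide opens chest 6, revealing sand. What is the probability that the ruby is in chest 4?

Apply Bayes' rule, conditioning on where the ruby actually is.
If it is in any of chests 1, 2, 3, 4, and 5 (prior 1/6 each): chest 6 is the highest-numbered option available, probability 1; weight (1/6)·1 = 1/6 each.
If it is in chest 6 (prior 1/6): the guide opened chest 6, so this case is ruled out; weight (1/6)·0 = 0.
The weights sum to 5/6.
So P(the ruby in chest 4 | the guide opened chest 6) = (1/6) / (5/6) = 1/5.

1/5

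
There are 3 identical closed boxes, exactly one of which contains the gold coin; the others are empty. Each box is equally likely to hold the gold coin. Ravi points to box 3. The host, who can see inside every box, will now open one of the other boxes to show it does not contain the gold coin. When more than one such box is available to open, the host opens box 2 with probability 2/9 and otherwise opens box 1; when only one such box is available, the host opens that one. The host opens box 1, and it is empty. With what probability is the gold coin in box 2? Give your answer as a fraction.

Consider each possible location of the gold coin in turn.
If it is in box 1 (prior 1/3): the host opened box 1, so this case is ruled out; weight (1/3)·0 = 0.
If it is in box 2 (prior 1/3): only box 1 is available, probability 1; weight (1/3)·1 = 1/3.
If it is in box 3 (prior 1/3): box 2 is available but not opened, probability 7/9; weight (1/3)·(7/9) = 7/27.
The weights sum to 16/27.
So P(the gold coin in box 2 | the host opened box 1) = (1/3) / (16/27) = 9/16.

9/16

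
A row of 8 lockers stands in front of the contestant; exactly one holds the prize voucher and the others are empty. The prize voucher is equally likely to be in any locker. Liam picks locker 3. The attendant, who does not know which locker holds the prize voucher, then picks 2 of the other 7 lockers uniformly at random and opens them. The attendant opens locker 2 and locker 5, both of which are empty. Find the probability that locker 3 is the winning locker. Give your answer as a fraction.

1/6

Condition on the true location of the prize voucher.
If it is in any of lockers 1, 3, 4, 6, 7, and 8 (prior 1/8 each): the attendant picks exactly this set with probability 1/21 regardless, and none is the prize; weight (1/8)·(1/21) = 1/168 each.
If it is in either of lockers 2 and 5 (prior 1/8 each): that locker was opened and seen not to hold the prize — ruled out; weight (1/8)·0 = 0 each.
The weights sum to 1/28.
So P(the prize voucher in locker 3 | the attendant opened locker 2 and locker 5) = (1/168) / (1/28) = 1/6.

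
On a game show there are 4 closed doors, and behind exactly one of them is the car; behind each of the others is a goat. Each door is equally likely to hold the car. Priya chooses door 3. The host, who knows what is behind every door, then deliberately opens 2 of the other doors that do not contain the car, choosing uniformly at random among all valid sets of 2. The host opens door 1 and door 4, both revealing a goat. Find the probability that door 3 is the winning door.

1/4

Condition on the true location of the car.
If it is behind either of doors 1 and 4 (prior 1/4 each): that door was opened and seen not to hold the prize — ruled out; weight (1/4)·0 = 0 each.
If it is behind door 2 (prior 1/4): the host has no choice, probability 1; weight (1/4)·1 = 1/4.
If it is behind door 3 (prior 1/4): the host has 3 equally likely choices, so probability 1/3; weight (1/4)·(1/3) = 1/12.
The weights sum to 1/3.
So P(the car behind door 3 | the host opened door 1 and door 4) = (1/12) / (1/3) = 1/4.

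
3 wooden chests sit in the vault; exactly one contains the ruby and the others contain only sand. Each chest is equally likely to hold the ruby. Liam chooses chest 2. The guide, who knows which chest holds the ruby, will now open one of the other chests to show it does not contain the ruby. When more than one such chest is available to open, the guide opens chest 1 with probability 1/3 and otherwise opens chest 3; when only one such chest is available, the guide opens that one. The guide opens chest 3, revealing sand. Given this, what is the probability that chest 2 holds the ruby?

Apply Bayes' rule, conditioning on where the ruby actually is.
If it is in chest 1 (prior 1/3): only chest 3 is available, probability 1; weight (1/3)·1 = 1/3.
If it is in chest 2 (prior 1/3): chest 1 is available but not opened, probability 2/3; weight (1/3)·(2/3) = 2/9.
If it is in chest 3 (prior 1/3): the guide opened chest 3, so this case is ruled out; weight (1/3)·0 = 0.
The weights sum to 5/9.
So P(the ruby in chest 2 | the guide opened chest 3) = (2/9) / (5/9) = 2/5.

2/5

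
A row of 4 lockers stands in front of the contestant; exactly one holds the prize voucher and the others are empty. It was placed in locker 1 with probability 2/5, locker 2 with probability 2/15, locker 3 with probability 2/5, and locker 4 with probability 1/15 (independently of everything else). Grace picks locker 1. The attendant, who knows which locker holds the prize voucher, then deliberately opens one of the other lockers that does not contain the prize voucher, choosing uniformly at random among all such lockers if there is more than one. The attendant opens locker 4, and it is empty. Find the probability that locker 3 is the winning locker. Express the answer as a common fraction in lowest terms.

1/2

Consider each possible location of the prize voucher in turn.
If it is in locker 1 (prior 2/5): the attendant has 3 equally likely choices, so probability 1/3; weight (2/5)·(1/3) = 2/15.
If it is in locker 2 (prior 2/15): the attendant has 2 equally likely choices, so probability 1/2; weight (2/15)·(1/2) = 1/15.
If it is in locker 3 (prior 2/5): the attendant has 2 equally likely choices, so probability 1/2; weight (2/5)·(1/2) = 1/5.
If it is in locker 4 (prior 1/15): the attendant opened locker 4, so this case is ruled out; weight (1/15)·0 = 0.
The weights sum to 2/5.
So P(the prize voucher in locker 3 | the attendant opened locker 4) = (1/5) / (2/5) = 1/2.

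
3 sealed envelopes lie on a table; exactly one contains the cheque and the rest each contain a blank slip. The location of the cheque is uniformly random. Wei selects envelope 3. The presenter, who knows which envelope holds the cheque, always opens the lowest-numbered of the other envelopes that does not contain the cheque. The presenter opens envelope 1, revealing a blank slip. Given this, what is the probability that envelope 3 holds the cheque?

Apply Bayes' rule, conditioning on where the cheque actually is.
If it is in envelope 1 (prior 1/3): the presenter opened envelope 1, so this case is ruled out; weight (1/3)·0 = 0.
If it is in either of envelopes 2 and 3 (prior 1/3 each): envelope 1 is the lowest-numbered option available, probability 1; weight (1/3)·1 = 1/3 each.
The weights sum to 2/3.
So P(the cheque in envelope 3 | the presenter opened envelope 1) = (1/3) / (2/3) = 1/2.

1/2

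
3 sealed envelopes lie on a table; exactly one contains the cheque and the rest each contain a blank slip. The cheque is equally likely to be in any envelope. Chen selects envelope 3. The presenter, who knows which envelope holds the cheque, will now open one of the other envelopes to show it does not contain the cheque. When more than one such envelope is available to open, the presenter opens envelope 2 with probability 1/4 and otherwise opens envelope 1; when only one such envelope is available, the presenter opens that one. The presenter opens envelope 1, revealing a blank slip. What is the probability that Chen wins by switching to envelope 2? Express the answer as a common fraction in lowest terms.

Apply Bayes' rule, conditioning on where the cheque actually is.
If it is in envelope 1 (prior 1/3): the presenter opened envelope 1, so this case is ruled out; weight (1/3)·0 = 0.
If it is in envelope 2 (prior 1/3): only envelope 1 is available, probability 1; weight (1/3)·1 = 1/3.
If it is in envelope 3 (prior 1/3): envelope 2 is available but not opened, probability 3/4; weight (1/3)·(3/4) = 1/4.
The weights sum to 7/12.
So P(the cheque in envelope 2 | the presenter opened envelope 1) = (1/3) / (7/12) = 4/7.

4/7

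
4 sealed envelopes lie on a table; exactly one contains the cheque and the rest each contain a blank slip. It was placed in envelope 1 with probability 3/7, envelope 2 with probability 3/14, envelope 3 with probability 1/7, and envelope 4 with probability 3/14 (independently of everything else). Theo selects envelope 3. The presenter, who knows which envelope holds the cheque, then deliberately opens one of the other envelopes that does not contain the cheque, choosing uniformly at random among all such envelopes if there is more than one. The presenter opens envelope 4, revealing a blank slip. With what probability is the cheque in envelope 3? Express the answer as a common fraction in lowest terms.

Condition on the true location of the cheque.
If it is in envelope 1 (prior 3/7): the presenter has 2 equally likely choices, so probability 1/2; weight (3/7)·(1/2) = 3/14.
If it is in envelope 2 (prior 3/14): the presenter has 2 equally likely choices, so probability 1/2; weight (3/14)·(1/2) = 3/28.
If it is in envelope 3 (prior 1/7): the presenter has 3 equally likely choices, so probability 1/3; weight (1/7)·(1/3) = 1/21.
If it is in envelope 4 (prior 3/14): the presenter opened envelope 4, so this case is ruled out; weight (3/14)·0 = 0.
The weights sum to 31/84.
So P(the cheque in envelope 3 | the presenter opened envelope 4) = (1/21) / (31/84) = 4/31.

4/31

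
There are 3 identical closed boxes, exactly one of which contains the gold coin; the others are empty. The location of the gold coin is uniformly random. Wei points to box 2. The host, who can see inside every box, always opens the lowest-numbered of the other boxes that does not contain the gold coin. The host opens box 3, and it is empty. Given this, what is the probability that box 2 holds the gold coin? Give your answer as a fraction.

0

Apply Bayes' rule, conditioning on where the gold coin actually is.
If it is in box 1 (prior 1/3): box 3 is the lowest-numbered option available, probability 1; weight (1/3)·1 = 1/3.
If it is in box 2 (prior 1/3): the host would have opened box 1 instead, probability 0; weight (1/3)·0 = 0.
If it is in box 3 (prior 1/3): the host opened box 3, so this case is ruled out; weight (1/3)·0 = 0.
The weights sum to 1/3.
So P(the gold coin in box 2 | the host opened box 3) = 0 / (1/3) = 0.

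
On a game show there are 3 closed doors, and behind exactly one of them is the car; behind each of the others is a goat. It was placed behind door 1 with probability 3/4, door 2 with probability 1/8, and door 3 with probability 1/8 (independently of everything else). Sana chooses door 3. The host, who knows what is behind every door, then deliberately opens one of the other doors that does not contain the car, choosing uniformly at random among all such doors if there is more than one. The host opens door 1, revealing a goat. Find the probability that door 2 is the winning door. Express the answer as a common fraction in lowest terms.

2/3

Condition on the true location of the car.
If it is behind door 1 (prior 3/4): the host opened door 1, so this case is ruled out; weight (3/4)·0 = 0.
If it is behind door 2 (prior 1/8): the host has no choice, probability 1; weight (1/8)·1 = 1/8.
If it is behind door 3 (prior 1/8): the host has 2 equally likely choices, so probability 1/2; weight (1/8)·(1/2) = 1/16.
The weights sum to 3/16.
So P(the car behind door 2 | the host opened door 1) = (1/8) / (3/16) = 2/3.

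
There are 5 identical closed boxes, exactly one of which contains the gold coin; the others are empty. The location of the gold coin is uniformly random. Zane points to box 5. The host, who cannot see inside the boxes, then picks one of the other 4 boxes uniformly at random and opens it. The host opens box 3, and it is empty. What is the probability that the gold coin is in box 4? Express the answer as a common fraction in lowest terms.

1/4

Consider each possible location of the gold coin in turn.
If it is in any of boxes 1, 2, 4, and 5 (prior 1/5 each): the host picks box 3 with probability 1/4 regardless, and it is not the prize; weight (1/5)·(1/4) = 1/20 each.
If it is in box 3 (prior 1/5): the host opened box 3, so this case is ruled out; weight (1/5)·0 = 0.
The weights sum to 1/5.
So P(the gold coin in box 4 | the host opened box 3) = (1/20) / (1/5) = 1/4.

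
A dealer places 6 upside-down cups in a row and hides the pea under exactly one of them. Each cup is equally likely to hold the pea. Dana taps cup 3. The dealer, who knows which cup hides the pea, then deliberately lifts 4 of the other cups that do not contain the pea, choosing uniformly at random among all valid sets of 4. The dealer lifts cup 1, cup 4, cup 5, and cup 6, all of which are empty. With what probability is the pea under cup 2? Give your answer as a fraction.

5/6

Consider each possible location of the pea in turn.
If it is under any of cups 1, 4, 5, and 6 (prior 1/6 each): that cup was opened and seen not to hold the prize — ruled out; weight (1/6)·0 = 0 each.
If it is under cup 2 (prior 1/6): the dealer has no choice, probability 1; weight (1/6)·1 = 1/6.
If it is under cup 3 (prior 1/6): the dealer has 5 equally likely choices, so probability 1/5; weight (1/6)·(1/5) = 1/30.
The weights sum to 1/5.
So P(the pea under cup 2 | the dealer opened cup 1, cup 4, cup 5, and cup 6) = (1/6) / (1/5) = 5/6.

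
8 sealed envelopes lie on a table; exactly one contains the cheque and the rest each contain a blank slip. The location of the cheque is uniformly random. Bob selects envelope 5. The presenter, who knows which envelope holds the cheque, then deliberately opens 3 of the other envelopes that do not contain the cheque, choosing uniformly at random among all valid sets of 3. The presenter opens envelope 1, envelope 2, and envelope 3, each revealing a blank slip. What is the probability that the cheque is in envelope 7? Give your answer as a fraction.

7/32

Apply Bayes' rule, conditioning on where the cheque actually is.
If it is in any of envelopes 1, 2, and 3 (prior 1/8 each): that envelope was opened and seen not to hold the prize — ruled out; weight (1/8)·0 = 0 each.
If it is in any of envelopes 4, 6, 7, and 8 (prior 1/8 each): the presenter has 20 equally likely choices, so probability 1/20; weight (1/8)·(1/20) = 1/160 each.
If it is in envelope 5 (prior 1/8): the presenter has 35 equally likely choices, so probability 1/35; weight (1/8)·(1/35) = 1/280.
The weights sum to 1/35.
So P(the cheque in envelope 7 | the presenter opened envelope 1, envelope 2, and envelope 3) = (1/160) / (1/35) = 7/32.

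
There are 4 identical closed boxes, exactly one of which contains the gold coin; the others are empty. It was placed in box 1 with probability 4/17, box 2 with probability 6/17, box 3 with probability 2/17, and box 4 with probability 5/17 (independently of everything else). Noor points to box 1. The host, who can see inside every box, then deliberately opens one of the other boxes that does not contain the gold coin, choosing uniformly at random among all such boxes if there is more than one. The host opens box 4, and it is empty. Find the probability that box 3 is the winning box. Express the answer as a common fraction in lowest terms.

3/16

Consider each possible location of the gold coin in turn.
If it is in box 1 (prior 4/17): the host has 3 equally likely choices, so probability 1/3; weight (4/17)·(1/3) = 4/51.
If it is in box 2 (prior 6/17): the host has 2 equally likely choices, so probability 1/2; weight (6/17)·(1/2) = 3/17.
If it is in box 3 (prior 2/17): the host has 2 equally likely choices, so probability 1/2; weight (2/17)·(1/2) = 1/17.
If it is in box 4 (prior 5/17): the host opened box 4, so this case is ruled out; weight (5/17)·0 = 0.
The weights sum to 16/51.
So P(the gold coin in box 3 | the host opened box 4) = (1/17) / (16/51) = 3/16.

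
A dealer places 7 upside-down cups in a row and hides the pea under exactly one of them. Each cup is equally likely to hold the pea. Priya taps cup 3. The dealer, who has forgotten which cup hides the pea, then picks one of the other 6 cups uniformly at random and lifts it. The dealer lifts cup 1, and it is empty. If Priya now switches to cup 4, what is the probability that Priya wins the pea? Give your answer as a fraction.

1/6

Apply Bayes' rule, conditioning on where the pea actually is.
If it is under cup 1 (prior 1/7): the dealer opened cup 1, so this case is ruled out; weight (1/7)·0 = 0.
If it is under any of cups 2, 3, 4, 5, 6, and 7 (prior 1/7 each): the dealer picks cup 1 with probability 1/6 regardless, and it is not the prize; weight (1/7)·(1/6) = 1/42 each.
The weights sum to 1/7.
So P(the pea under cup 4 | the dealer opened cup 1) = (1/42) / (1/7) = 1/6.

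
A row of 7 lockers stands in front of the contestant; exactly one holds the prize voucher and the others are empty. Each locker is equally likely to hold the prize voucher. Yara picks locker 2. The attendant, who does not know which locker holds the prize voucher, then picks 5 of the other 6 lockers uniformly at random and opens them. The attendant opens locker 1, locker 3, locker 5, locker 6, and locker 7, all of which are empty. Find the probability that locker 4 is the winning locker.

Consider each possible location of the prize voucher in turn.
If it is in any of lockers 1, 3, 5, 6, and 7 (prior 1/7 each): that locker was opened and seen not to hold the prize — ruled out; weight (1/7)·0 = 0 each.
If it is in either of lockers 2 and 4 (prior 1/7 each): the attendant picks exactly this set with probability 1/6 regardless, and none is the prize; weight (1/7)·(1/6) = 1/42 each.
The weights sum to 1/21.
So P(the prize voucher in locker 4 | the attendant opened locker 1, locker 3, locker 5, locker 6, and locker 7) = (1/42) / (1/21) = 1/2.

1/2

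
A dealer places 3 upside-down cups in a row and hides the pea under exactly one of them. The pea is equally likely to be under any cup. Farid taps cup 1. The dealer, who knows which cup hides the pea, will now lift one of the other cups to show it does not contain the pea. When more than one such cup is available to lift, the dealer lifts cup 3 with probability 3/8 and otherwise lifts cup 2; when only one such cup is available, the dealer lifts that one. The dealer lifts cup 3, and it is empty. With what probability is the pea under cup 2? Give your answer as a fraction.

Apply Bayes' rule, conditioning on where the pea actually is.
If it is under cup 1 (prior 1/3): cup 3 is available, opened with probability 3/8; weight (1/3)·(3/8) = 1/8.
If it is under cup 2 (prior 1/3): only cup 3 is available, probability 1; weight (1/3)·1 = 1/3.
If it is under cup 3 (prior 1/3): the dealer opened cup 3, so this case is ruled out; weight (1/3)·0 = 0.
The weights sum to 11/24.
So P(the pea under cup 2 | the dealer opened cup 3) = (1/3) / (11/24) = 8/11.

8/11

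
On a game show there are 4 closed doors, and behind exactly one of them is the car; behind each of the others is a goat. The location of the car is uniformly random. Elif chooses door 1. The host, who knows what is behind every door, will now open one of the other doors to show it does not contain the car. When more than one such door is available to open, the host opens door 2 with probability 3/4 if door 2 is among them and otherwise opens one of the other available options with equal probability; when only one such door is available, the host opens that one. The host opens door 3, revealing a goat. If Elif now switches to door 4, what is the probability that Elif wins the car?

2/7

Apply Bayes' rule, conditioning on where the car actually is.
If it is behind door 1 (prior 1/4): door 2 is available but not opened; door 3 gets probability (1 − 3/4)/2 = 1/8; weight (1/4)·(1/8) = 1/32.
If it is behind door 2 (prior 1/4): door 2 holds the prize so is unavailable; the host chooses uniformly among the 2 others, probability 1/2; weight (1/4)·(1/2) = 1/8.
If it is behind door 3 (prior 1/4): the host opened door 3, so this case is ruled out; weight (1/4)·0 = 0.
If it is behind door 4 (prior 1/4): door 2 is available but not opened, probability 1/4; weight (1/4)·(1/4) = 1/16.
The weights sum to 7/32.
So P(the car behind door 4 | the host opened door 3) = (1/16) / (7/32) = 2/7.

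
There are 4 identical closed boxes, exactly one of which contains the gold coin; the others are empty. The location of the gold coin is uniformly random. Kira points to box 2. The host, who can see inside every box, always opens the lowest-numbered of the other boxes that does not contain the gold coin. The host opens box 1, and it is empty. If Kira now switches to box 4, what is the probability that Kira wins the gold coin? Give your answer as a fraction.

1/3

Consider each possible location of the gold coin in turn.
If it is in box 1 (prior 1/4): the host opened box 1, so this case is ruled out; weight (1/4)·0 = 0.
If it is in any of boxes 2, 3, and 4 (prior 1/4 each): box 1 is the lowest-numbered option available, probability 1; weight (1/4)·1 = 1/4 each.
The weights sum to 3/4.
So P(the gold coin in box 4 | the host opened box 1) = (1/4) / (3/4) = 1/3.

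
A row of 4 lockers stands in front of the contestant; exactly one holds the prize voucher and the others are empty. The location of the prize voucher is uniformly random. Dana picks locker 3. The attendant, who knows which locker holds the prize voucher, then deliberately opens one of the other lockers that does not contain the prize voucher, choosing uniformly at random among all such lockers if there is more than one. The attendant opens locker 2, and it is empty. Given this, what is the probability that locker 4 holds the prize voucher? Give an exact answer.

3/8

Consider each possible location of the prize voucher in turn.
If it is in either of lockers 1 and 4 (prior 1/4 each): the attendant has 2 equally likely choices, so probability 1/2; weight (1/4)·(1/2) = 1/8 each.
If it is in locker 2 (prior 1/4): the attendant opened locker 2, so this case is ruled out; weight (1/4)·0 = 0.
If it is in locker 3 (prior 1/4): the attendant has 3 equally likely choices, so probability 1/3; weight (1/4)·(1/3) = 1/12.
The weights sum to 1/3.
So P(the prize voucher in locker 4 | the attendant opened locker 2) = (1/8) / (1/3) = 3/8.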